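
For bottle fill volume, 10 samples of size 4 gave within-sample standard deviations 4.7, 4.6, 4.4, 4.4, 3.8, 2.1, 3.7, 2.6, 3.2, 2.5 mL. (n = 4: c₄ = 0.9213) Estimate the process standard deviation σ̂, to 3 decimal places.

3.908

s̄ = (4.7 + 4.6 + 4.4 + 4.4 + 3.8 + 2.1 + 3.7 + 2.6 + 3.2 + 2.5) / 10 = 3.6000
σ̂ = s̄ / c₄ = 3.6000 / 0.9213 = 3.9075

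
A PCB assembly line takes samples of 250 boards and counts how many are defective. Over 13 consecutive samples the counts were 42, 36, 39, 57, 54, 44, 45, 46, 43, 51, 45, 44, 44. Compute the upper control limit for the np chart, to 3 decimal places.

63.669

p̄ = Σdᵢ / (k·n) = 590 / (13 × 250) = 0.18154
UCL = np̄ + 3·√(np̄(1−p̄)) = 45.3846 + 3 × √(45.3846×0.81846) = 45.3846 + 3 × 6.0947 = 63.6688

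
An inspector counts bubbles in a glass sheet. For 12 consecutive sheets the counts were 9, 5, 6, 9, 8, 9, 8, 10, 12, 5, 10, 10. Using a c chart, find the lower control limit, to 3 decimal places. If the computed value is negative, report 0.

0.000

c̄ = (9 + 5 + 6 + 9 + 8 + 9 + 8 + 10 + 12 + 5 + 10 + 10) / 12 = 101 / 12 = 8.4167
LCL = c̄ − 3√c̄ = 8.4167 − 3 × 2.9011 = -0.2868 → 0 (cannot be negative)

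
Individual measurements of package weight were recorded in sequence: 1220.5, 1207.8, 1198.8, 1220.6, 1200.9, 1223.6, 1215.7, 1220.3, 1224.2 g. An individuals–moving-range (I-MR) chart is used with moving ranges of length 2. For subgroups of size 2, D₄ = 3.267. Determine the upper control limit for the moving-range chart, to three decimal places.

Moving ranges: 12.7, 9.0, 21.8, 19.7, 22.7, 7.9, 4.6, 3.9; M̄R̄ = 102.3000 / 8 = 12.7875
UCL_MR = D₄·M̄R̄ = 3.267 × 12.7875 = 41.7768

41.777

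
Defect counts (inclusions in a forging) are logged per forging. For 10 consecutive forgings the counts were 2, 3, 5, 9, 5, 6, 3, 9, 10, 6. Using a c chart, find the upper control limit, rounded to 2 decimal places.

13.02

c̄ = (2 + 3 + 5 + 9 + 5 + 6 + 3 + 9 + 10 + 6) / 10 = 58 / 10 = 5.8000
UCL = c̄ + 3√c̄ = 5.8000 + 3 × √5.8000 = 5.8000 + 3 × 2.4083 = 13.0250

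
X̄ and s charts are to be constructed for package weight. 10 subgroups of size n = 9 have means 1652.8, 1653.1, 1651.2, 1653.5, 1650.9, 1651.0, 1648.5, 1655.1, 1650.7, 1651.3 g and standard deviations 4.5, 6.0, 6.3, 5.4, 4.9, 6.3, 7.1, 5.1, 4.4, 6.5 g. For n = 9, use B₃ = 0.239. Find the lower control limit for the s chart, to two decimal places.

s̄ = (4.5 + 6.0 + 6.3 + 5.4 + 4.9 + 6.3 + 7.1 + 5.1 + 4.4 + 6.5) / 10 = 5.6500
LCL_s = B₃·s̄ = 0.239 × 5.6500 = 1.3503

1.35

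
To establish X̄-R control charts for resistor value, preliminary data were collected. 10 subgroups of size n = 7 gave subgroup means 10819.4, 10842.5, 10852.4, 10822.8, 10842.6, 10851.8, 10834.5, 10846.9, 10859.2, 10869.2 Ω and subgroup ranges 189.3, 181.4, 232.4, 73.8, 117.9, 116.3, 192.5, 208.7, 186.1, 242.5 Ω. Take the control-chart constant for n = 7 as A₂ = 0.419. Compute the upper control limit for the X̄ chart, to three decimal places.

10917.074

X̄̄ = (10819.4 + 10842.5 + 10852.4 + 10822.8 + 10842.6 + 10851.8 + 10834.5 + 10846.9 + 10859.2 + 10869.2) / 10 = 108441.3000 / 10 = 10844.1300
R̄ = (189.3 + 181.4 + 232.4 + 73.8 + 117.9 + 116.3 + 192.5 + 208.7 + 186.1 + 242.5) / 10 = 1740.9000 / 10 = 174.0900
UCL = X̄̄ + A₂·R̄ = 10844.1300 + 0.419 × 174.0900 = 10917.0737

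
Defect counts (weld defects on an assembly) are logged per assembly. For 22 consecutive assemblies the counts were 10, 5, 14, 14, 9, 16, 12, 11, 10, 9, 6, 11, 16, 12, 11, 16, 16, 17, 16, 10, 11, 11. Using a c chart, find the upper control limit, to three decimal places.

22.327

c̄ = (10 + 5 + 14 + 14 + 9 + 16 + 12 + 11 + 10 + 9 + 6 + 11 + 16 + 12 + 11 + 16 + 16 + 17 + 16 + 10 + 11 + 11) / 22 = 263 / 22 = 11.9545
UCL = c̄ + 3√c̄ = 11.9545 + 3 × √11.9545 = 11.9545 + 3 × 3.4575 = 22.3271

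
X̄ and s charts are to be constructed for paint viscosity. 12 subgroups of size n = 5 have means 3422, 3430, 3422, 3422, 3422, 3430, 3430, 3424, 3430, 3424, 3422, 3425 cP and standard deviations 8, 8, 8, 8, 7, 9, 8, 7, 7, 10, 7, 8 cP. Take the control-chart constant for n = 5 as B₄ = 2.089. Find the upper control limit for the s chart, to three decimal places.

s̄ = (8 + 8 + 8 + 8 + 7 + 9 + 8 + 7 + 7 + 10 + 7 + 8) / 12 = 7.9167
UCL_s = B₄·s̄ = 2.089 × 7.9167 = 16.5379

16.538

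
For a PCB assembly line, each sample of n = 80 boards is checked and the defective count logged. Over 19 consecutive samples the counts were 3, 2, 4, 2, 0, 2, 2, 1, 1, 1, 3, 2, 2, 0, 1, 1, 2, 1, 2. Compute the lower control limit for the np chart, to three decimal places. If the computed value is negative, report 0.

0.000

p̄ = Σdᵢ / (k·n) = 32 / (19 × 80) = 0.02105
LCL = np̄ − 3·√(np̄(1−p̄)) = 1.6842 − 3 × 1.2840 = -2.1679 → 0 (negative, so LCL = 0)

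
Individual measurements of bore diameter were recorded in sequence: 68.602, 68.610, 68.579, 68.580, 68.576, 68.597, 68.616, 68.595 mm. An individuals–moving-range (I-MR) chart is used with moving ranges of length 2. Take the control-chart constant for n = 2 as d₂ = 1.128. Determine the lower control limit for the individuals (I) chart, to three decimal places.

68.554

X̄ = (68.602 + 68.610 + 68.579 + 68.580 + 68.576 + 68.597 + 68.616 + 68.595) / 8 = 68.5944
Moving ranges: 0.008, 0.031, 0.001, 0.004, 0.021, 0.019, 0.021; M̄R̄ = 0.1050 / 7 = 0.0150
LCL = X̄ − 3·M̄R̄/d₂ = 68.5944 − 3 × 0.0150 / 1.128 = 68.5545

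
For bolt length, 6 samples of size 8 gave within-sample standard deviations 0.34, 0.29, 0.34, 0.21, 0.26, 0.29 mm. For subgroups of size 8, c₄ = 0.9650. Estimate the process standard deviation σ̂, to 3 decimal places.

0.299

s̄ = (0.34 + 0.29 + 0.34 + 0.21 + 0.26 + 0.29) / 6 = 0.2883
σ̂ = s̄ / c₄ = 0.2883 / 0.9650 = 0.2988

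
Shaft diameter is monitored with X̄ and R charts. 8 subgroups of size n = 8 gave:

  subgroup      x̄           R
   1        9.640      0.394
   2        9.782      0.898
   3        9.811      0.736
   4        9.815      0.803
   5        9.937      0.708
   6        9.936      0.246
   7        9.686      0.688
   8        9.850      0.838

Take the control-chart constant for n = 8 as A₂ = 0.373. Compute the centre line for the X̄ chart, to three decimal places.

X̄̄ = (9.640 + 9.782 + 9.811 + 9.815 + 9.937 + 9.936 + 9.686 + 9.850) / 8 = 78.4570 / 8 = 9.8071
CL = X̄̄ = 9.8071

9.807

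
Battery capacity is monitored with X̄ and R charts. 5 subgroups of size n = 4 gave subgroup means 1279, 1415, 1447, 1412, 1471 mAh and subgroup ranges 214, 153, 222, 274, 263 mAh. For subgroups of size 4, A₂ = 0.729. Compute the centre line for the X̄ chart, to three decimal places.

1404.800

X̄̄ = (1279 + 1415 + 1447 + 1412 + 1471) / 5 = 7024.0000 / 5 = 1404.8000
CL = X̄̄ = 1404.8000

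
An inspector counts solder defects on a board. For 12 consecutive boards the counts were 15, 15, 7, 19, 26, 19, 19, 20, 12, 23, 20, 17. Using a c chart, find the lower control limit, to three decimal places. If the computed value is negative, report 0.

5.057

c̄ = (15 + 15 + 7 + 19 + 26 + 19 + 19 + 20 + 12 + 23 + 20 + 17) / 12 = 212 / 12 = 17.6667
LCL = c̄ − 3√c̄ = 17.6667 − 3 × 4.2032 = 5.0571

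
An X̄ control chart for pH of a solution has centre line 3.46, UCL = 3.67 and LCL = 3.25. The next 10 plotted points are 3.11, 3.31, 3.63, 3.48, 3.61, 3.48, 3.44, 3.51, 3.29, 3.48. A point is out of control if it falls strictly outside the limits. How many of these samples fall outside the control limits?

1

Compare each point to [3.25, 3.67]: sample 1 = 3.11 < LCL.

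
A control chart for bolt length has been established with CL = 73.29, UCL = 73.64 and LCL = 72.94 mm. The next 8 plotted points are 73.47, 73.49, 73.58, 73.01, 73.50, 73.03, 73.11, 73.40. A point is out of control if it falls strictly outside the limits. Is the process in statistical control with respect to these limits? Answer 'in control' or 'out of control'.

in control

All 8 points lie within [72.94, 73.64].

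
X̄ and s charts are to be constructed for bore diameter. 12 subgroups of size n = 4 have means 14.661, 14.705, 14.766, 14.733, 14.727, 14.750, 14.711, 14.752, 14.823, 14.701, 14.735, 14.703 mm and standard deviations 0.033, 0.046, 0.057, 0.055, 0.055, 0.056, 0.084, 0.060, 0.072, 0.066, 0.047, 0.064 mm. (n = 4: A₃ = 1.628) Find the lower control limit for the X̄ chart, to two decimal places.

14.64

X̄̄ = (14.661 + 14.705 + 14.766 + 14.733 + 14.727 + 14.750 + 14.711 + 14.752 + 14.823 + 14.701 + 14.735 + 14.703) / 12 = 14.7306
s̄ = (0.033 + 0.046 + 0.057 + 0.055 + 0.055 + 0.056 + 0.084 + 0.060 + 0.072 + 0.066 + 0.047 + 0.064) / 12 = 0.0579
LCL = X̄̄ − A₃·s̄ = 14.7306 − 1.628 × 0.0579 = 14.6363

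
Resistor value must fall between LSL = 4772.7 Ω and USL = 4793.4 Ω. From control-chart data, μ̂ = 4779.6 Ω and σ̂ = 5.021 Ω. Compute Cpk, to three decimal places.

Cpu = (USL − μ̂) / (3σ̂) = (4793.4 − 4779.6) / (3 × 5.021) = 0.9162; Cpl = (μ̂ − LSL) / (3σ̂) = (4779.6 − 4772.7) / (3 × 5.021) = 0.4581; Cpk = min(Cpu, Cpl) = 0.4581

0.458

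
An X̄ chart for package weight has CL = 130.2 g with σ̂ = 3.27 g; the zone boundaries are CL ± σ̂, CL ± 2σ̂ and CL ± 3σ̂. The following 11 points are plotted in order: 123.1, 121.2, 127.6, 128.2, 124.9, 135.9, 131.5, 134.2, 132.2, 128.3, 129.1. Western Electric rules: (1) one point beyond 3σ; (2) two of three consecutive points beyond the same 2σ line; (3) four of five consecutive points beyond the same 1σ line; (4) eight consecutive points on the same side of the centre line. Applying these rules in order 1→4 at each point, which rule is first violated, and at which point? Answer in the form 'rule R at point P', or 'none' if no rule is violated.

Zone of each point (C = within 1σ̂, B = 1σ̂–2σ̂, A = 2σ̂–3σ̂, * = beyond 3σ̂; sign = side of CL): 1:-A, 2:-A, 3:-C, 4:-C, 5:-B, 6:+B, 7:+C, 8:+B, 9:+C, 10:-C, 11:-C
Rule 2 (two of three consecutive points beyond the same 2σ limit) is satisfied at point 2.

rule 2 at point 2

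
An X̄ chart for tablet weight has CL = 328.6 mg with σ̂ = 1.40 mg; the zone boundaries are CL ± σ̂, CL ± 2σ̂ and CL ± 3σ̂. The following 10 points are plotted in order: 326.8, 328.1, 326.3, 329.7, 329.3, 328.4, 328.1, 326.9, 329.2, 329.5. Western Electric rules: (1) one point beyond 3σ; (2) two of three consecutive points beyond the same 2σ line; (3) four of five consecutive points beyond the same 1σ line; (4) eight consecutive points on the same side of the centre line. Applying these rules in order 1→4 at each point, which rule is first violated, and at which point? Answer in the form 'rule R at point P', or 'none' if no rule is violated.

Zone of each point (C = within 1σ̂, B = 1σ̂–2σ̂, A = 2σ̂–3σ̂, * = beyond 3σ̂; sign = side of CL): 1:-B, 2:-C, 3:-B, 4:+C, 5:+C, 6:-C, 7:-C, 8:-B, 9:+C, 10:+C
No rule fires across all 10 points.

none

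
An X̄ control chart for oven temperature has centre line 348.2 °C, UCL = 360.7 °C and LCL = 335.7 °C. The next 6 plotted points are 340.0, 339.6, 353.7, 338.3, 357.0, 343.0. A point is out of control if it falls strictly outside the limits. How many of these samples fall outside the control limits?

0

All 6 points lie within [335.7, 360.7].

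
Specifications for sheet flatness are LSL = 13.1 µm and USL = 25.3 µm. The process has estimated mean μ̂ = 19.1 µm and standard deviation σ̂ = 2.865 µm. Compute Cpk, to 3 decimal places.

Cpu = (USL − μ̂) / (3σ̂) = (25.3 − 19.1) / (3 × 2.865) = 0.7213; Cpl = (μ̂ − LSL) / (3σ̂) = (19.1 − 13.1) / (3 × 2.865) = 0.6981; Cpk = min(Cpu, Cpl) = 0.6981

0.698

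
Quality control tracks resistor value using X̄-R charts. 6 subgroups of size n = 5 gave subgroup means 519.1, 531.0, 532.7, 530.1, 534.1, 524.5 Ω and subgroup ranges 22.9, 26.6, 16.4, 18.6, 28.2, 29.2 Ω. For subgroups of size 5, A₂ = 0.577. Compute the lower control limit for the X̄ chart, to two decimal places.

X̄̄ = (519.1 + 531.0 + 532.7 + 530.1 + 534.1 + 524.5) / 6 = 3171.5000 / 6 = 528.5833
R̄ = (22.9 + 26.6 + 16.4 + 18.6 + 28.2 + 29.2) / 6 = 141.9000 / 6 = 23.6500
LCL = X̄̄ − A₂·R̄ = 528.5833 − 0.577 × 23.6500 = 514.9373

514.94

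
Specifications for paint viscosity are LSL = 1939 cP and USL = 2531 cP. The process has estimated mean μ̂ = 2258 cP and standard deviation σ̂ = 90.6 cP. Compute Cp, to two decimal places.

Cp = (USL − LSL) / (6σ̂) = (2531 − 1939) / (6 × 90.6) = 592.0000 / 543.6000 = 1.0890

1.09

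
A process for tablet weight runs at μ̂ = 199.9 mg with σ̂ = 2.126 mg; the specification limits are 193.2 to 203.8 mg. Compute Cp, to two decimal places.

0.83

Cp = (USL − LSL) / (6σ̂) = (203.8 − 193.2) / (6 × 2.126) = 10.6000 / 12.7560 = 0.8310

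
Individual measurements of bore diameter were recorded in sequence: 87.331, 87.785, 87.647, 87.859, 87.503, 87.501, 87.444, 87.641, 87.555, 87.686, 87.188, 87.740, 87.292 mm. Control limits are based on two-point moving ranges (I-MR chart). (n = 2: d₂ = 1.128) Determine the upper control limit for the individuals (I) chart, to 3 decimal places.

88.246

X̄ = (87.331 + 87.785 + 87.647 + 87.859 + 87.503 + 87.501 + 87.444 + 87.641 + 87.555 + 87.686 + 87.188 + 87.740 + 87.292) / 13 = 87.5517
Moving ranges: 0.454, 0.138, 0.212, 0.356, 0.002, 0.057, 0.197, 0.086, 0.131, 0.498, 0.552, 0.448; M̄R̄ = 3.1310 / 12 = 0.2609
UCL = X̄ + 3·M̄R̄/d₂ = 87.5517 + 3 × 0.2609 / 1.128 = 88.2456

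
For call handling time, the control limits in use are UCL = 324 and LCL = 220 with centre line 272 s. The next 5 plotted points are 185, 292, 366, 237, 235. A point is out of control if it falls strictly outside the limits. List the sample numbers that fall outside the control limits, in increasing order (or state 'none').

1, 3

Compare each point to [220, 324]: sample 1 = 185 < LCL; sample 3 = 366 > UCL.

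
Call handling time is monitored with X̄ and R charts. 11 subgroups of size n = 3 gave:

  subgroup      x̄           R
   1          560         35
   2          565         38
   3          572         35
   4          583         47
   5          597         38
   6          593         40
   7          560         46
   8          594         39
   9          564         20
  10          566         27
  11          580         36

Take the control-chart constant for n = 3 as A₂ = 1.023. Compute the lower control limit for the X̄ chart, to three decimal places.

X̄̄ = (560 + 565 + 572 + 583 + 597 + 593 + 560 + 594 + 564 + 566 + 580) / 11 = 6334.0000 / 11 = 575.8182
R̄ = (35 + 38 + 35 + 47 + 38 + 40 + 46 + 39 + 20 + 27 + 36) / 11 = 401.0000 / 11 = 36.4545
LCL = X̄̄ − A₂·R̄ = 575.8182 − 1.023 × 36.4545 = 538.5252

538.525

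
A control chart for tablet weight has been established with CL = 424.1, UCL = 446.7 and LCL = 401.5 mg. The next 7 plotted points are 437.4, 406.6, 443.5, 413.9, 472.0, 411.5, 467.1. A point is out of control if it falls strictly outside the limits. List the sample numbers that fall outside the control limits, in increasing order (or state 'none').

Compare each point to [401.5, 446.7]: sample 5 = 472.0 > UCL; sample 7 = 467.1 > UCL.

5, 7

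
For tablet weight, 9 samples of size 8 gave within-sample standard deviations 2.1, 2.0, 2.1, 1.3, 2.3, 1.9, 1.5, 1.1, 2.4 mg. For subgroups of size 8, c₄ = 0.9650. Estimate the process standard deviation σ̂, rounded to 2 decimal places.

1.92

s̄ = (2.1 + 2.0 + 2.1 + 1.3 + 2.3 + 1.9 + 1.5 + 1.1 + 2.4) / 9 = 1.8556
σ̂ = s̄ / c₄ = 1.8556 / 0.9650 = 1.9229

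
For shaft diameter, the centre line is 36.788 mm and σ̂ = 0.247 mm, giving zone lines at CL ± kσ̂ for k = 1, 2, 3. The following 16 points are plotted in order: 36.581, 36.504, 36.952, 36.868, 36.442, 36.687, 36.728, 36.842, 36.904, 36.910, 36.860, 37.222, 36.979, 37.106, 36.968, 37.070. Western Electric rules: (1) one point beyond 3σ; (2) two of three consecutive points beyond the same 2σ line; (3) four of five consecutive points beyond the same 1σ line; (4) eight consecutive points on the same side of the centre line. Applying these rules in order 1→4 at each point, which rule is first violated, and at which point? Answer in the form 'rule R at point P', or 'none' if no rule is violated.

Zone of each point (C = within 1σ̂, B = 1σ̂–2σ̂, A = 2σ̂–3σ̂, * = beyond 3σ̂; sign = side of CL): 1:-C, 2:-B, 3:+C, 4:+C, 5:-B, 6:-C, 7:-C, 8:+C, 9:+C, 10:+C, 11:+C, 12:+B, 13:+C, 14:+B, 15:+C, 16:+B
Rule 4 (eight consecutive points on the same side of the centre line) is satisfied at point 15.

rule 4 at point 15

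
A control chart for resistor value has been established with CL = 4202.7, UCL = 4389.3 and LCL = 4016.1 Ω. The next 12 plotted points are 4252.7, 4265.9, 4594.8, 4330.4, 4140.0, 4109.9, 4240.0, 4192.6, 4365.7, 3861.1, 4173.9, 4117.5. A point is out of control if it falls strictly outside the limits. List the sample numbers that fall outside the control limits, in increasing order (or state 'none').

3, 10

Compare each point to [4016.1, 4389.3]: sample 3 = 4594.8 > UCL; sample 10 = 3861.1 < LCL.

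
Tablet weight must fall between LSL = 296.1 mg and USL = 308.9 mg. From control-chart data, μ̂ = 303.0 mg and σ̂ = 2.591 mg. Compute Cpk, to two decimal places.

Cpu = (USL − μ̂) / (3σ̂) = (308.9 − 303.0) / (3 × 2.591) = 0.7590; Cpl = (μ̂ − LSL) / (3σ̂) = (303.0 − 296.1) / (3 × 2.591) = 0.8877; Cpk = min(Cpu, Cpl) = 0.7590

0.76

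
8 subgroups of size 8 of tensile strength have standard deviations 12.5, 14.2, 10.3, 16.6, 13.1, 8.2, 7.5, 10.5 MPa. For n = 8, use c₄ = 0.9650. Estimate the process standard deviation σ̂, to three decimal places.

12.034

s̄ = (12.5 + 14.2 + 10.3 + 16.6 + 13.1 + 8.2 + 7.5 + 10.5) / 8 = 11.6125
σ̂ = s̄ / c₄ = 11.6125 / 0.9650 = 12.0337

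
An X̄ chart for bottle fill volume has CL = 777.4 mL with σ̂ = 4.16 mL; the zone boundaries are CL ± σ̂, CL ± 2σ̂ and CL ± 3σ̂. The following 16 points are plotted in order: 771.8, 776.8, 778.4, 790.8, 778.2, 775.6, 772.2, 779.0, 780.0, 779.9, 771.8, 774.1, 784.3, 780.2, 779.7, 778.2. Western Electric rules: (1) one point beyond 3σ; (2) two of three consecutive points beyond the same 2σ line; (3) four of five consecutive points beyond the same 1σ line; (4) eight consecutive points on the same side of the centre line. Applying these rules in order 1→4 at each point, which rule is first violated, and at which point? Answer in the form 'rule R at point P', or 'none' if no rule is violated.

rule 1 at point 4

Zone of each point (C = within 1σ̂, B = 1σ̂–2σ̂, A = 2σ̂–3σ̂, * = beyond 3σ̂; sign = side of CL): 1:-B, 2:-C, 3:+C, 4:+*, 5:+C, 6:-C, 7:-B, 8:+C, 9:+C, 10:+C, 11:-B, 12:-C, 13:+B, 14:+C, 15:+C, 16:+C
Rule 1 (one point beyond the 3σ limits) is satisfied at point 4.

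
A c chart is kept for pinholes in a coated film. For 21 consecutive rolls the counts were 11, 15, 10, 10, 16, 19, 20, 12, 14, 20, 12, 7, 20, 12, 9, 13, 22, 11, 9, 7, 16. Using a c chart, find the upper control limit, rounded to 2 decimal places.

24.62

c̄ = (11 + 15 + 10 + 10 + 16 + 19 + 20 + 12 + 14 + 20 + 12 + 7 + 20 + 12 + 9 + 13 + 22 + 11 + 9 + 7 + 16) / 21 = 285 / 21 = 13.5714
UCL = c̄ + 3√c̄ = 13.5714 + 3 × √13.5714 = 13.5714 + 3 × 3.6839 = 24.6233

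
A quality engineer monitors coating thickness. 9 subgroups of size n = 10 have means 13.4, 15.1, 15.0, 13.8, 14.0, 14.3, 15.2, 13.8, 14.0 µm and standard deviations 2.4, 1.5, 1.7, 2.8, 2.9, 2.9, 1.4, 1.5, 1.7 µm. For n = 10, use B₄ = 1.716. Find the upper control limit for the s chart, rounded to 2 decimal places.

3.58

s̄ = (2.4 + 1.5 + 1.7 + 2.8 + 2.9 + 2.9 + 1.4 + 1.5 + 1.7) / 9 = 2.0889
UCL_s = B₄·s̄ = 1.716 × 2.0889 = 3.5845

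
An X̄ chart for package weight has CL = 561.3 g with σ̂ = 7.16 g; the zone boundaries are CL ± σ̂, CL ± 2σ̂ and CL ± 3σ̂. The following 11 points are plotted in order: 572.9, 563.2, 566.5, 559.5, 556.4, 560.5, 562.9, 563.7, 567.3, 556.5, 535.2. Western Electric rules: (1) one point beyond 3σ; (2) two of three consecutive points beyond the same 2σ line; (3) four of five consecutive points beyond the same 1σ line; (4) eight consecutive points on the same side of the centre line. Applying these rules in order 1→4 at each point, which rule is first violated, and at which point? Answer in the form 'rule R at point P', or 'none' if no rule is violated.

rule 1 at point 11

Zone of each point (C = within 1σ̂, B = 1σ̂–2σ̂, A = 2σ̂–3σ̂, * = beyond 3σ̂; sign = side of CL): 1:+B, 2:+C, 3:+C, 4:-C, 5:-C, 6:-C, 7:+C, 8:+C, 9:+C, 10:-C, 11:-*
Rule 1 (one point beyond the 3σ limits) is satisfied at point 11.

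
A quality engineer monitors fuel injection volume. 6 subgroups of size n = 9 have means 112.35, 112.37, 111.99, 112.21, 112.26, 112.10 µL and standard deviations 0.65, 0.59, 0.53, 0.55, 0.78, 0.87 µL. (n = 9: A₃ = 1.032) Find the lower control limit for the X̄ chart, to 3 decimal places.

X̄̄ = (112.35 + 112.37 + 111.99 + 112.21 + 112.26 + 112.10) / 6 = 112.2133
s̄ = (0.65 + 0.59 + 0.53 + 0.55 + 0.78 + 0.87) / 6 = 0.6617
LCL = X̄̄ − A₃·s̄ = 112.2133 − 1.032 × 0.6617 = 111.5305

111.530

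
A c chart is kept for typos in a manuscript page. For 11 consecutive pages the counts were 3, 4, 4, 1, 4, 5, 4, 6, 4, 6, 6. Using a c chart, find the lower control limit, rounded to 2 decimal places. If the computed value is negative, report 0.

c̄ = (3 + 4 + 4 + 1 + 4 + 5 + 4 + 6 + 4 + 6 + 6) / 11 = 47 / 11 = 4.2727
LCL = c̄ − 3√c̄ = 4.2727 − 3 × 2.0671 = -1.9284 → 0 (cannot be negative)

0.00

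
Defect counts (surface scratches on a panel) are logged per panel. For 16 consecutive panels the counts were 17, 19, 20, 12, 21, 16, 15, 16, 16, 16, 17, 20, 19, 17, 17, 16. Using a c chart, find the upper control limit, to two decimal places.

c̄ = (17 + 19 + 20 + 12 + 21 + 16 + 15 + 16 + 16 + 16 + 17 + 20 + 19 + 17 + 17 + 16) / 16 = 274 / 16 = 17.1250
UCL = c̄ + 3√c̄ = 17.1250 + 3 × √17.1250 = 17.1250 + 3 × 4.1382 = 29.5397

29.54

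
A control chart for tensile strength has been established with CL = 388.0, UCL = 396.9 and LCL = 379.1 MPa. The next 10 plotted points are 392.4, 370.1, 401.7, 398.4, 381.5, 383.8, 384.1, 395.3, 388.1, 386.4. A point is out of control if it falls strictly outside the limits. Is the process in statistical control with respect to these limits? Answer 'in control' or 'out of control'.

out of control

Compare each point to [379.1, 396.9]: sample 2 = 370.1 < LCL; sample 3 = 401.7 > UCL; sample 4 = 398.4 > UCL.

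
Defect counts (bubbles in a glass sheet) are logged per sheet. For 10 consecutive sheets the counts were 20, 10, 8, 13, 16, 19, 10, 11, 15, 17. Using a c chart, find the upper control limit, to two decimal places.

25.08

c̄ = (20 + 10 + 8 + 13 + 16 + 19 + 10 + 11 + 15 + 17) / 10 = 139 / 10 = 13.9000
UCL = c̄ + 3√c̄ = 13.9000 + 3 × √13.9000 = 13.9000 + 3 × 3.7283 = 25.0848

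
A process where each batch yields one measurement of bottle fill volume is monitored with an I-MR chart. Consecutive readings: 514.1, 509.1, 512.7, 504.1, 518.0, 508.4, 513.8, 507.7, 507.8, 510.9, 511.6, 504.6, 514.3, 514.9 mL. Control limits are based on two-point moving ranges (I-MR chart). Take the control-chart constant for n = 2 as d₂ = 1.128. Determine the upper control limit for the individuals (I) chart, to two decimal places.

525.87

X̄ = (514.1 + 509.1 + 512.7 + 504.1 + 518.0 + 508.4 + 513.8 + 507.7 + 507.8 + 510.9 + 511.6 + 504.6 + 514.3 + 514.9) / 14 = 510.8571
Moving ranges: 5.0, 3.6, 8.6, 13.9, 9.6, 5.4, 6.1, 0.1, 3.1, 0.7, 7.0, 9.7, 0.6; M̄R̄ = 73.4000 / 13 = 5.6462
UCL = X̄ + 3·M̄R̄/d₂ = 510.8571 + 3 × 5.6462 / 1.128 = 525.8735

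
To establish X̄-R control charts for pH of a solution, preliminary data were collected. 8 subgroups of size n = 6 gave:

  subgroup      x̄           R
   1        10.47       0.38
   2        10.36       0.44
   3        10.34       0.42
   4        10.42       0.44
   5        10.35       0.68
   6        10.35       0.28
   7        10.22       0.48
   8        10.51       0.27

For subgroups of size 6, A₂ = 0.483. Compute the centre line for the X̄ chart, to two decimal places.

10.38

X̄̄ = (10.47 + 10.36 + 10.34 + 10.42 + 10.35 + 10.35 + 10.22 + 10.51) / 8 = 83.0200 / 8 = 10.3775
CL = X̄̄ = 10.3775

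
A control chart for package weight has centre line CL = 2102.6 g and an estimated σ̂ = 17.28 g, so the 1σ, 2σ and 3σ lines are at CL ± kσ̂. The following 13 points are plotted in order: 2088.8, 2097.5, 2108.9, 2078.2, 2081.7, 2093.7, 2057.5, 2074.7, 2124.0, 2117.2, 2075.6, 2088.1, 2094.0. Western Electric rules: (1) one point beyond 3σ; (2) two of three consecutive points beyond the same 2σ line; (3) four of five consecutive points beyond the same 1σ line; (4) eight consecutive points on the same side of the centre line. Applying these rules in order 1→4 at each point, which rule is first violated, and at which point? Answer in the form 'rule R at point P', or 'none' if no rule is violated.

Zone of each point (C = within 1σ̂, B = 1σ̂–2σ̂, A = 2σ̂–3σ̂, * = beyond 3σ̂; sign = side of CL): 1:-C, 2:-C, 3:+C, 4:-B, 5:-B, 6:-C, 7:-A, 8:-B, 9:+B, 10:+C, 11:-B, 12:-C, 13:-C
Rule 3 (four of five consecutive points beyond the same 1σ limit) is satisfied at point 8.

rule 3 at point 8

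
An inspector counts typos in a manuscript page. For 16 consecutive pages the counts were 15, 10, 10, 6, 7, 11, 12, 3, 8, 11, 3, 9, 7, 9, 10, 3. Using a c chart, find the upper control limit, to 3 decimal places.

c̄ = (15 + 10 + 10 + 6 + 7 + 11 + 12 + 3 + 8 + 11 + 3 + 9 + 7 + 9 + 10 + 3) / 16 = 134 / 16 = 8.3750
UCL = c̄ + 3√c̄ = 8.3750 + 3 × √8.3750 = 8.3750 + 3 × 2.8940 = 17.0569

17.057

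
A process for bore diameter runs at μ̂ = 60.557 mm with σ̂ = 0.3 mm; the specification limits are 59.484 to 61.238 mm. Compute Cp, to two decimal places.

Cp = (USL − LSL) / (6σ̂) = (61.238 − 59.484) / (6 × 0.3) = 1.7540 / 1.8000 = 0.9744

0.97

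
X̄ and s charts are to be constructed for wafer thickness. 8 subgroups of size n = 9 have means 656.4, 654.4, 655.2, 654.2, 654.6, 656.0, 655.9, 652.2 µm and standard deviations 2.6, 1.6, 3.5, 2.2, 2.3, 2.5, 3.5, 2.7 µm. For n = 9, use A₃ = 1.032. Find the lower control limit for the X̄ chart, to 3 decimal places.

X̄̄ = (656.4 + 654.4 + 655.2 + 654.2 + 654.6 + 656.0 + 655.9 + 652.2) / 8 = 654.8625
s̄ = (2.6 + 1.6 + 3.5 + 2.2 + 2.3 + 2.5 + 3.5 + 2.7) / 8 = 2.6125
LCL = X̄̄ − A₃·s̄ = 654.8625 − 1.032 × 2.6125 = 652.1664

652.166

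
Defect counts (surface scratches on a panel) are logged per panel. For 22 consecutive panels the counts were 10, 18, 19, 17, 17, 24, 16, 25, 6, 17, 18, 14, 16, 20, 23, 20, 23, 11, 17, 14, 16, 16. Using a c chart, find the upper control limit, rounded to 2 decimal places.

c̄ = (10 + 18 + 19 + 17 + 17 + 24 + 16 + 25 + 6 + 17 + 18 + 14 + 16 + 20 + 23 + 20 + 23 + 11 + 17 + 14 + 16 + 16) / 22 = 377 / 22 = 17.1364
UCL = c̄ + 3√c̄ = 17.1364 + 3 × √17.1364 = 17.1364 + 3 × 4.1396 = 29.5552

29.56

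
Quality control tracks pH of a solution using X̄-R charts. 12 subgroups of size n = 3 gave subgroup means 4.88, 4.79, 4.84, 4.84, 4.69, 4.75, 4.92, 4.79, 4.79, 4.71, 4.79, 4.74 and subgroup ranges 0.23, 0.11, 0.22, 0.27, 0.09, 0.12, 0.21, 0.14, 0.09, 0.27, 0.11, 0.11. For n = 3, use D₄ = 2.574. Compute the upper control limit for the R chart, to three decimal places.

R̄ = (0.23 + 0.11 + 0.22 + 0.27 + 0.09 + 0.12 + 0.21 + 0.14 + 0.09 + 0.27 + 0.11 + 0.11) / 12 = 1.9700 / 12 = 0.1642
UCL_R = D₄·R̄ = 2.574 × 0.1642 = 0.4226

0.423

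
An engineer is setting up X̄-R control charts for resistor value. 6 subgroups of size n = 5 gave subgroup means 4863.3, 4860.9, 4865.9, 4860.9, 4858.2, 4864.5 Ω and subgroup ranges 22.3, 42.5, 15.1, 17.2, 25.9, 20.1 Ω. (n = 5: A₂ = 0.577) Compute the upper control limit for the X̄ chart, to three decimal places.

X̄̄ = (4863.3 + 4860.9 + 4865.9 + 4860.9 + 4858.2 + 4864.5) / 6 = 29173.7000 / 6 = 4862.2833
R̄ = (22.3 + 42.5 + 15.1 + 17.2 + 25.9 + 20.1) / 6 = 143.1000 / 6 = 23.8500
UCL = X̄̄ + A₂·R̄ = 4862.2833 + 0.577 × 23.8500 = 4876.0448

4876.045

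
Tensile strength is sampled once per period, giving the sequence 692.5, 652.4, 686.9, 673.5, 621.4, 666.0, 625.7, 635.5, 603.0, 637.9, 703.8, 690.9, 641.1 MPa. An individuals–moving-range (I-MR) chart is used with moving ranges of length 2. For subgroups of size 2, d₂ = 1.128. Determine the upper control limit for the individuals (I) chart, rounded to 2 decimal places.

X̄ = (692.5 + 652.4 + 686.9 + 673.5 + 621.4 + 666.0 + 625.7 + 635.5 + 603.0 + 637.9 + 703.8 + 690.9 + 641.1) / 13 = 656.2000
Moving ranges: 40.1, 34.5, 13.4, 52.1, 44.6, 40.3, 9.8, 32.5, 34.9, 65.9, 12.9, 49.8; M̄R̄ = 430.8000 / 12 = 35.9000
UCL = X̄ + 3·M̄R̄/d₂ = 656.2000 + 3 × 35.9000 / 1.128 = 751.6787

751.68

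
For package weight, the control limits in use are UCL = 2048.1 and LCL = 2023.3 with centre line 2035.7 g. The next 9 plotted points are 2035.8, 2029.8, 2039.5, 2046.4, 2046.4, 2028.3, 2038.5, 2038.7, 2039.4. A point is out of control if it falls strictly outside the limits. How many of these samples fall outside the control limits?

0

All 9 points lie within [2023.3, 2048.1].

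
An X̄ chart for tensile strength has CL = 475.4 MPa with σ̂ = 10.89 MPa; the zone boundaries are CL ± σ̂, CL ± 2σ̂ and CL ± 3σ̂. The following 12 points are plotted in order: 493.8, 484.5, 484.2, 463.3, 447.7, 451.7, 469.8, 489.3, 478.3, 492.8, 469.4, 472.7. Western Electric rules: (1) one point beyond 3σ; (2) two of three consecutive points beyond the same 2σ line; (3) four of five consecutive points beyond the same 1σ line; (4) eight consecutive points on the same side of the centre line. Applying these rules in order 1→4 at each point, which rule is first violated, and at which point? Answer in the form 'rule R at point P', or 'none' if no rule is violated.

Zone of each point (C = within 1σ̂, B = 1σ̂–2σ̂, A = 2σ̂–3σ̂, * = beyond 3σ̂; sign = side of CL): 1:+B, 2:+C, 3:+C, 4:-B, 5:-A, 6:-A, 7:-C, 8:+B, 9:+C, 10:+B, 11:-C, 12:-C
Rule 2 (two of three consecutive points beyond the same 2σ limit) is satisfied at point 6.

rule 2 at point 6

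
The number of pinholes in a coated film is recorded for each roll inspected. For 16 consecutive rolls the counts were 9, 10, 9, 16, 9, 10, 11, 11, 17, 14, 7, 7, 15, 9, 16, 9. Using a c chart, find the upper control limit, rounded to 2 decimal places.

21.22

c̄ = (9 + 10 + 9 + 16 + 9 + 10 + 11 + 11 + 17 + 14 + 7 + 7 + 15 + 9 + 16 + 9) / 16 = 179 / 16 = 11.1875
UCL = c̄ + 3√c̄ = 11.1875 + 3 × √11.1875 = 11.1875 + 3 × 3.3448 = 21.2218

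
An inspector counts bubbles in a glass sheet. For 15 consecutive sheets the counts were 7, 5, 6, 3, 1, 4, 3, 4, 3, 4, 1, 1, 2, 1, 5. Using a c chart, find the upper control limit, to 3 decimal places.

c̄ = (7 + 5 + 6 + 3 + 1 + 4 + 3 + 4 + 3 + 4 + 1 + 1 + 2 + 1 + 5) / 15 = 50 / 15 = 3.3333
UCL = c̄ + 3√c̄ = 3.3333 + 3 × √3.3333 = 3.3333 + 3 × 1.8257 = 8.8106

8.811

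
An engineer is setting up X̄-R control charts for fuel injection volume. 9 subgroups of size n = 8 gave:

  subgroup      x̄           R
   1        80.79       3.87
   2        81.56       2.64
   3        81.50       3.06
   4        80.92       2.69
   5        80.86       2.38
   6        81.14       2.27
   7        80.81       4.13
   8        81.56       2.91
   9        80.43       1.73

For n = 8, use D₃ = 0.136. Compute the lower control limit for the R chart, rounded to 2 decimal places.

0.39

R̄ = (3.87 + 2.64 + 3.06 + 2.69 + 2.38 + 2.27 + 4.13 + 2.91 + 1.73) / 9 = 25.6800 / 9 = 2.8533
LCL_R = D₃·R̄ = 0.136 × 2.8533 = 0.3881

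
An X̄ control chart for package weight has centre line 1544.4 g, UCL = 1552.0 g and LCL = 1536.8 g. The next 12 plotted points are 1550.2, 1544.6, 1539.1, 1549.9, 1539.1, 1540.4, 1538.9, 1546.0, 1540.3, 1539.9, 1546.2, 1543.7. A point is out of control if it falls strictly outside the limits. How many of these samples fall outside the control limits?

0

All 12 points lie within [1536.8, 1552.0].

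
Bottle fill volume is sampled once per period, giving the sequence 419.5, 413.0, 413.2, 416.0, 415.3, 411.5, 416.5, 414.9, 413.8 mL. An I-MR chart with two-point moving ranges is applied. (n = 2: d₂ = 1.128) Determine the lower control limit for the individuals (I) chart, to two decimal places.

X̄ = (419.5 + 413.0 + 413.2 + 416.0 + 415.3 + 411.5 + 416.5 + 414.9 + 413.8) / 9 = 414.8556
Moving ranges: 6.5, 0.2, 2.8, 0.7, 3.8, 5.0, 1.6, 1.1; M̄R̄ = 21.7000 / 8 = 2.7125
LCL = X̄ − 3·M̄R̄/d₂ = 414.8556 − 3 × 2.7125 / 1.128 = 407.6415

407.64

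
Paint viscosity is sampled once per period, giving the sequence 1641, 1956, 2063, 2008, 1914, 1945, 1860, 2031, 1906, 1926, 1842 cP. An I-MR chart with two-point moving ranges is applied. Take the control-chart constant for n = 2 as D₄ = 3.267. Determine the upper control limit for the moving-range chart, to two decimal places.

Moving ranges: 315, 107, 55, 94, 31, 85, 171, 125, 20, 84; M̄R̄ = 1087.0000 / 10 = 108.7000
UCL_MR = D₄·M̄R̄ = 3.267 × 108.7000 = 355.1229

355.12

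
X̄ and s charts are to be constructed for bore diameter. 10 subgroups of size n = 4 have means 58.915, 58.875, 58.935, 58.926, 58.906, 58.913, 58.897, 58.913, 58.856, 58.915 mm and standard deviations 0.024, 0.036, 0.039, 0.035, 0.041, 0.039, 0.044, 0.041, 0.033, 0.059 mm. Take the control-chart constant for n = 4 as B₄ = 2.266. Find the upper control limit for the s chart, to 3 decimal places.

0.089

s̄ = (0.024 + 0.036 + 0.039 + 0.035 + 0.041 + 0.039 + 0.044 + 0.041 + 0.033 + 0.059) / 10 = 0.0391
UCL_s = B₄·s̄ = 2.266 × 0.0391 = 0.0886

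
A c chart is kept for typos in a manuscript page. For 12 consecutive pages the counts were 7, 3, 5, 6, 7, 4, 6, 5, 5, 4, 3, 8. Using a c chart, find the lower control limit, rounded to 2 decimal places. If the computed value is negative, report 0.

c̄ = (7 + 3 + 5 + 6 + 7 + 4 + 6 + 5 + 5 + 4 + 3 + 8) / 12 = 63 / 12 = 5.2500
LCL = c̄ − 3√c̄ = 5.2500 − 3 × 2.2913 = -1.6239 → 0 (cannot be negative)

0.00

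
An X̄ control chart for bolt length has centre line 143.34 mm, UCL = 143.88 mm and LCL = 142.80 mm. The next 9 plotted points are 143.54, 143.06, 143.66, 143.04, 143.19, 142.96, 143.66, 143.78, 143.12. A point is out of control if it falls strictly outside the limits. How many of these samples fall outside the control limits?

All 9 points lie within [142.80, 143.88].

0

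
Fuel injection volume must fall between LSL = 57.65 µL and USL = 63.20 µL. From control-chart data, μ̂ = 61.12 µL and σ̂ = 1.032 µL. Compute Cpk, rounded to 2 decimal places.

0.67

Cpu = (USL − μ̂) / (3σ̂) = (63.20 − 61.12) / (3 × 1.032) = 0.6718; Cpl = (μ̂ − LSL) / (3σ̂) = (61.12 − 57.65) / (3 × 1.032) = 1.1208; Cpk = min(Cpu, Cpl) = 0.6718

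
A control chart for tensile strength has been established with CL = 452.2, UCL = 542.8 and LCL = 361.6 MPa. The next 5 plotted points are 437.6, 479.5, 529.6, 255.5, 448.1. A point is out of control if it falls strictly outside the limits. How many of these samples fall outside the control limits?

1

Compare each point to [361.6, 542.8]: sample 4 = 255.5 < LCL.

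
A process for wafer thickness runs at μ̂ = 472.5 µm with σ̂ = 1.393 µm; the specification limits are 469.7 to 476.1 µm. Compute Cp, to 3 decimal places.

Cp = (USL − LSL) / (6σ̂) = (476.1 − 469.7) / (6 × 1.393) = 6.4000 / 8.3580 = 0.7657

0.766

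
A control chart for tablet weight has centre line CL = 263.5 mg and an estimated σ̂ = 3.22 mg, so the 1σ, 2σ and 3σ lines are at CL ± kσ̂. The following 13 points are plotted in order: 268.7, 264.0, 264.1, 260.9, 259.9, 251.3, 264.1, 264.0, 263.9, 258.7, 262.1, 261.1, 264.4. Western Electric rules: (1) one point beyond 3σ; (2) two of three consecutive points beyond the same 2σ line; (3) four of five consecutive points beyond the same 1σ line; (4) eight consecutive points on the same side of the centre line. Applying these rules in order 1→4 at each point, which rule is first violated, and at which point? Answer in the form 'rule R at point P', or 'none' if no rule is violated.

rule 1 at point 6

Zone of each point (C = within 1σ̂, B = 1σ̂–2σ̂, A = 2σ̂–3σ̂, * = beyond 3σ̂; sign = side of CL): 1:+B, 2:+C, 3:+C, 4:-C, 5:-B, 6:-*, 7:+C, 8:+C, 9:+C, 10:-B, 11:-C, 12:-C, 13:+C
Rule 1 (one point beyond the 3σ limits) is satisfied at point 6.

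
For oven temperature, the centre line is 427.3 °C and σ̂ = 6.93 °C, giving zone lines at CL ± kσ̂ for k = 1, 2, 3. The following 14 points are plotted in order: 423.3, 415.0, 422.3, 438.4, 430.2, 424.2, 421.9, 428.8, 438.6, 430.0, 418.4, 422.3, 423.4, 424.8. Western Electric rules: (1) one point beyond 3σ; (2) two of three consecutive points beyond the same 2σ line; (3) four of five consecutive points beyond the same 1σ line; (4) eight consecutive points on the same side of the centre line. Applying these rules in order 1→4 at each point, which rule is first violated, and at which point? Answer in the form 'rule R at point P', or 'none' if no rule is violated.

Zone of each point (C = within 1σ̂, B = 1σ̂–2σ̂, A = 2σ̂–3σ̂, * = beyond 3σ̂; sign = side of CL): 1:-C, 2:-B, 3:-C, 4:+B, 5:+C, 6:-C, 7:-C, 8:+C, 9:+B, 10:+C, 11:-B, 12:-C, 13:-C, 14:-C
No rule fires across all 14 points.

none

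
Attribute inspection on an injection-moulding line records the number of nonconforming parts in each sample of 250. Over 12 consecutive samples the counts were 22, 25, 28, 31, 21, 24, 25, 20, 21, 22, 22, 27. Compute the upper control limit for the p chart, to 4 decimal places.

p̄ = Σdᵢ / (k·n) = 288 / (12 × 250) = 0.09600
UCL = p̄ + 3·√(p̄(1−p̄)/n) = 0.09600 + 3 × √(0.09600×0.90400/250) = 0.09600 + 3 × 0.01863 = 0.15189

0.1519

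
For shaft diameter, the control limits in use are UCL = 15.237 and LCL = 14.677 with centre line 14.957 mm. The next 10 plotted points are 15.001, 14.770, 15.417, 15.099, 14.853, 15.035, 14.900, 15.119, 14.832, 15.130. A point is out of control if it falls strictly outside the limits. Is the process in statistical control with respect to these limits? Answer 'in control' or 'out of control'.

out of control

Compare each point to [14.677, 15.237]: sample 3 = 15.417 > UCL.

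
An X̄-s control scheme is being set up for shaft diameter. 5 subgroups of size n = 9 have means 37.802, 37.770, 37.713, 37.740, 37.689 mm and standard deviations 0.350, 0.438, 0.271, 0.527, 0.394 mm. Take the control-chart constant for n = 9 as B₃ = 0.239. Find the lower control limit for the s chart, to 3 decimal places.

0.095

s̄ = (0.350 + 0.438 + 0.271 + 0.527 + 0.394) / 5 = 0.3960
LCL_s = B₃·s̄ = 0.239 × 0.3960 = 0.0946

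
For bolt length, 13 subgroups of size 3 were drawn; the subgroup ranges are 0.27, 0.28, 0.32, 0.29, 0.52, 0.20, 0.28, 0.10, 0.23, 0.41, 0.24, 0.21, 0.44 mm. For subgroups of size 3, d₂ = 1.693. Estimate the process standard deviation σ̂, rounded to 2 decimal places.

R̄ = (0.27 + 0.28 + 0.32 + 0.29 + 0.52 + 0.20 + 0.28 + 0.10 + 0.23 + 0.41 + 0.24 + 0.21 + 0.44) / 13 = 0.2915
σ̂ = R̄ / d₂ = 0.2915 / 1.693 = 0.1722

0.17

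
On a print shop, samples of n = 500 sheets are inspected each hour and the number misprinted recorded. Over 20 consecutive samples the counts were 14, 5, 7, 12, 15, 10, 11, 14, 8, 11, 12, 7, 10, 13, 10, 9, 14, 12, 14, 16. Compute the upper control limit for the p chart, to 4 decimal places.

p̄ = Σdᵢ / (k·n) = 224 / (20 × 500) = 0.02240
UCL = p̄ + 3·√(p̄(1−p̄)/n) = 0.02240 + 3 × √(0.02240×0.97760/500) = 0.02240 + 3 × 0.00662 = 0.04225

0.0423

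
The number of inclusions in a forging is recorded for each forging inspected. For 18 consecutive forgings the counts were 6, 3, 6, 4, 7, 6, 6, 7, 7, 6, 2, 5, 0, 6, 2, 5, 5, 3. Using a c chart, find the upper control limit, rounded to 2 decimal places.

11.34

c̄ = (6 + 3 + 6 + 4 + 7 + 6 + 6 + 7 + 7 + 6 + 2 + 5 + 0 + 6 + 2 + 5 + 5 + 3) / 18 = 86 / 18 = 4.7778
UCL = c̄ + 3√c̄ = 4.7778 + 3 × √4.7778 = 4.7778 + 3 × 2.1858 = 11.3352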